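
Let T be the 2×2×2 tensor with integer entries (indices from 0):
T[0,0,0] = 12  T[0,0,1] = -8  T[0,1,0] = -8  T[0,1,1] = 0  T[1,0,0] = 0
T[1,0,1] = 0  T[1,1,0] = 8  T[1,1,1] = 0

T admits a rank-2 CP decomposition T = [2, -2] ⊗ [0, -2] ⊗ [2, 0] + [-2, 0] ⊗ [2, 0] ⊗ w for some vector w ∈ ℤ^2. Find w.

Subtract the known terms from T to get the rank-1 residual R = [-2, 0] ⊗ [2, 0] ⊗ w, so R[i,j,k] = a[i]·b[j]·w[k]. Pick indices with nonzero a[0]·b[0] = (-2)·(2) = -4. Only the fibre through (0,0,·) is needed: R[0,0,:] = T[0,0,:] − Σₗ aₗ[0]bₗ[0]cₗ = [12, -8] − (2)·(0)·[2, 0] = [12, -8]. Then w[k] = R[0,0,k] / -4 for each k, giving w = [12, -8] / -4 = [-3, 2].

w = [-3, 2]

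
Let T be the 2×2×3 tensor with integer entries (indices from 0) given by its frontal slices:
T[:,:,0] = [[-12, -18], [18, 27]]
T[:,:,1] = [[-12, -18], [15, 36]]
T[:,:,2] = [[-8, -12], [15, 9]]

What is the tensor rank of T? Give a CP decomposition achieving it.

Lower bound: in the mode-2 unfolding of T (rows indexed by j, columns by (i,k)) the 2×2 minor on rows j ∈ {0, 1}, columns (i,k) ∈ {(0,0), (1,1)} is det [[-12, 15], [-18, 36]] = -162 ≠ 0, so that unfolding has rank ≥ 2 and hence rank(T) ≥ 2 (CP rank is at least every unfolding rank, though it can be larger).
Upper bound: with S_k = T[:,:,k], the two rank-1 terms a₁b₁ᵀ, a₂b₂ᵀ are the rank-1 members of the pencil x·S₀ + y·S₁.
det(x·S₀ + y·S₁) is −162·xy − 162·y² = (-162)·(y)(x + y), vanishing at (x:y) = (1:0) and (1:-1).
M₁ = S₀ = [[-12, -18], [18, 27]] = (-3)·[2, -3][2, 3]ᵀ and M₂ = S₀ − S₁ = [[0, 0], [3, -9]] = 3·[0, 1][1, -3]ᵀ, so take a₁ = [2, -3], b₁ = [2, 3], a₂ = [0, 1], b₂ = [1, -3].
Each slice is an integer combination of E₁ = a₁b₁ᵀ and E₂ = a₂b₂ᵀ: S₀ = −3·E₁, S₁ = −3·E₁ − 3·E₂, S₂ = −2·E₁ + 3·E₂; reading off coefficients, c₁ = [-3, -3, -2] and c₂ = [0, -3, 3].
Hence T = [2, -3] ⊗ [2, 3] ⊗ [-3, -3, -2] + [0, 1] ⊗ [1, -3] ⊗ [0, -3, 3], so rank(T) ≤ 2.
These bounds meet, so rank(T) = 2.

rank(T) = 2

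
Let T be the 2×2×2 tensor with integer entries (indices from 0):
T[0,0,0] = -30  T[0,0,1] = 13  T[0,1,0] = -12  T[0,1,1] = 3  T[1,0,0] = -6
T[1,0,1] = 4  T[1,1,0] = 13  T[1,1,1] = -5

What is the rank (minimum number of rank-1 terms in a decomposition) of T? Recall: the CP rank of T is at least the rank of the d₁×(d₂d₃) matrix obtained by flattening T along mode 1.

2

Lower bound: in the mode-3 unfolding of T (rows indexed by k, columns by (i,j)) the 2×2 minor on rows k ∈ {0, 1}, columns (i,j) ∈ {(0,0), (0,1)} is det [[-30, -12], [13, 3]] = 66 ≠ 0, so that unfolding has rank ≥ 2 and hence rank(T) ≥ 2 (CP rank is at least every unfolding rank, though it can be larger).
Upper bound: with S_k = T[:,:,k], the two rank-1 terms a₁b₁ᵀ, a₂b₂ᵀ are the rank-1 members of the pencil x·S₀ + y·S₁.
det(x·S₀ + y·S₁) is −462·x² + 385·xy − 77·y² = (-77)·(3·x − y)(2·x − y), vanishing at (x:y) = (1:3) and (1:2).
M₁ = S₀ + 3·S₁ = [[9, -3], [6, -2]] = [3, 2][3, -1]ᵀ and M₂ = S₀ + 2·S₁ = [[-4, -6], [2, 3]] = −[2, -1][2, 3]ᵀ, so take a₁ = [3, 2], b₁ = [3, -1], a₂ = [2, -1], b₂ = [2, 3].
Each slice is an integer combination of E₁ = a₁b₁ᵀ and E₂ = a₂b₂ᵀ: S₀ = −2·E₁ − 3·E₂, S₁ = E₁ + E₂; reading off coefficients, c₁ = [-2, 1] and c₂ = [-3, 1].
Hence T = [3, 2] ⊗ [3, -1] ⊗ [-2, 1] + [2, -1] ⊗ [2, 3] ⊗ [-3, 1], so rank(T) ≤ 2.
These bounds meet, so rank(T) = 2.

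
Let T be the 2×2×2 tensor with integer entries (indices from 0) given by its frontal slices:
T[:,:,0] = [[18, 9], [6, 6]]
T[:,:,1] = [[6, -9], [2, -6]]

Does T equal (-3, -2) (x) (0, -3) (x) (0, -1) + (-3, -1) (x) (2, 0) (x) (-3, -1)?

No

Reconstruct entry (0,1,0) from the claimed factors: Σₗ aₗ[0]bₗ[1]cₗ[0] = (-3)·(-3)·(0) + (-3)·(0)·(-3) = 0, but T[0,1,0] = 9. The claim is false.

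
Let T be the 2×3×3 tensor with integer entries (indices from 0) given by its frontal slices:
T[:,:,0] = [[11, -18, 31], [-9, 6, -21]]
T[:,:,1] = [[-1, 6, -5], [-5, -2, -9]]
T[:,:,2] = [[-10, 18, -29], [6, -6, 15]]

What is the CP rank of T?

2

Lower bound: the mode-2 unfolding of T (rows indexed by j, columns by (i,k) = (0,0), (0,1), (0,2), (1,0), (1,1), (1,2)) is [[11, -1, -10, -9, -5, 6], [-18, 6, 18, 6, -2, -6], [31, -5, -29, -21, -9, 15]].
There the 2×2 minor on rows j ∈ {0, 1}, columns (i,k) ∈ {(0,0), (0,1)} is det [[11, -1], [-18, 6]] = 48 ≠ 0, so this unfolding has rank ≥ 2; CP rank is at least every unfolding rank, so rank(T) ≥ 2. (Flattening ranks never certify an upper bound on CP rank; for that we must actually write T with 2 rank-1 terms.)
Upper bound — finding two terms. Write S_k = T[:,:,k] for the frontal slices: S₀ = [[11, -18, 31], [-9, 6, -21]], S₁ = [[-1, 6, -5], [-5, -2, -9]], S₂ = [[-10, 18, -29], [6, -6, 15]].
If T = a₁ ⊗ b₁ ⊗ c₁ + a₂ ⊗ b₂ ⊗ c₂ then each S_k = c₁[k]·a₁b₁ᵀ + c₂[k]·a₂b₂ᵀ. S₀ and S₁ are linearly independent, so a₁b₁ᵀ and a₂b₂ᵀ must span the same plane of matrices: they are the rank-1 matrices of the form x·S₀ + y·S₁.
The 2×2 minor of x·S₀ + y·S₁ on rows {0,1}, columns {0,1} is −96·x² − 64·xy + 32·y² = (-32)·(3·x − y)(x + y), vanishing at (x:y) = (1:3) and (1:-1).
M₁ = S₀ + 3·S₁ = [[8, 0, 16], [-24, 0, -48]] = 8·[1, -3][1, 0, 2]ᵀ and M₂ = S₀ − S₁ = [[12, -24, 36], [-4, 8, -12]] = 4·[3, -1][1, -2, 3]ᵀ, so take a₁ = [1, -3], b₁ = [1, 0, 2], a₂ = [3, -1], b₂ = [1, -2, 3].
Each slice is an integer combination of E₁ = a₁b₁ᵀ and E₂ = a₂b₂ᵀ: S₀ = 2·E₁ + 3·E₂, S₁ = 2·E₁ − E₂, S₂ = −E₁ − 3·E₂; reading off coefficients, c₁ = [2, 2, -1] and c₂ = [3, -1, -3].
Hence T = [1, -3] ⊗ [1, 0, 2] ⊗ [2, 2, -1] + [3, -1] ⊗ [1, -2, 3] ⊗ [3, -1, -3], so rank(T) ≤ 2.
These bounds meet, so rank(T) = 2.
Check entry T[0,2,2] = -29: (1)·(2)·(-1) + (3)·(3)·(-3) = -29.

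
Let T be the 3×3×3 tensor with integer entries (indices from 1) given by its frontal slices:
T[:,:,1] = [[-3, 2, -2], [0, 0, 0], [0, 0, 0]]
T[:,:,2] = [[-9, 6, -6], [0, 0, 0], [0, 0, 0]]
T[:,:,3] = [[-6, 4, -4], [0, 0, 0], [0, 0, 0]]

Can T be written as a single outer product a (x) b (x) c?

If T = a (x) b (x) c then every fibre of T is a multiple of the corresponding factor, so read the factors off the fibres through the nonzero entry T[1,1,1] = -3.
The mode-1 fibre T[:,1,1] = [-3, 0, 0] gives a = (1, 0, 0) (primitive direction); the mode-2 fibre T[1,:,1] = [-3, 2, -2] gives b = (3, -2, 2); then c[k] = T[1,1,k] / (a[1]·b[1]) = [-3, -9, -6] / 3 = (-1, -3, -2).
Expanding (1, 0, 0) (x) (3, -2, 2) (x) (-1, -3, -2) reproduces all 27 entries of T, so T = (1, 0, 0) (x) (3, -2, 2) (x) (-1, -3, -2) and rank(T) ≤ 1.
Equivalently every frontal slice T[:,:,k] is c[k] times the rank-1 matrix (1, 0, 0) (x) (3, -2, 2). So T has rank 1 (it is nonzero).

Yes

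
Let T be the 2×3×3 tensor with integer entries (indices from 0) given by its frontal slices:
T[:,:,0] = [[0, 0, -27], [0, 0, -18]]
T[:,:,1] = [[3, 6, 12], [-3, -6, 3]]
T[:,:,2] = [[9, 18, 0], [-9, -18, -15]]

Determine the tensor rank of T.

Lower bound: the mode-2 unfolding of T (rows indexed by j, columns by (i,k) = (0,0), (0,1), (0,2), (1,0), (1,1), (1,2)) is [[0, 3, 9, 0, -3, -9], [0, 6, 18, 0, -6, -18], [-27, 12, 0, -18, 3, -15]].
There the 2×2 minor on rows j ∈ {0, 2}, columns (i,k) ∈ {(0,0), (0,1)} is det [[0, 3], [-27, 12]] = 81 ≠ 0, so this unfolding has rank ≥ 2; CP rank is at least every unfolding rank, so rank(T) ≥ 2. (This is only a lower bound: in general the CP rank may exceed every unfolding rank, so we still need to exhibit 2 rank-1 terms summing to T.)
Upper bound — finding two terms. Write S_k = T[:,:,k] for the frontal slices: S₀ = [[0, 0, -27], [0, 0, -18]], S₁ = [[3, 6, 12], [-3, -6, 3]], S₂ = [[9, 18, 0], [-9, -18, -15]].
If T = a₁ (x) b₁ (x) c₁ + a₂ (x) b₂ (x) c₂ then each S_k = c₁[k]·a₁b₁ᵀ + c₂[k]·a₂b₂ᵀ. S₀ and S₁ are linearly independent, so a₁b₁ᵀ and a₂b₂ᵀ must span the same plane of matrices: they are the rank-1 matrices of the form x·S₀ + y·S₁.
The 2×2 minor of x·S₀ + y·S₁ on rows {0,1}, columns {0,2} is −135·xy + 45·y² = (-45)·(3·x − y)(y), vanishing at (x:y) = (1:3) and (1:0).
M₁ = S₀ + 3·S₁ = [[9, 18, 9], [-9, -18, -9]] = 9·[1, -1][1, 2, 1]ᵀ and M₂ = S₀ = [[0, 0, -27], [0, 0, -18]] = (-9)·[3, 2][0, 0, 1]ᵀ, so take a₁ = [1, -1], b₁ = [1, 2, 1], a₂ = [3, 2], b₂ = [0, 0, 1].
Each slice is an integer combination of E₁ = a₁b₁ᵀ and E₂ = a₂b₂ᵀ: S₀ = −9·E₂, S₁ = 3·E₁ + 3·E₂, S₂ = 9·E₁ − 3·E₂; reading off coefficients, c₁ = [0, 3, 9] and c₂ = [-9, 3, -3].
Hence T = [1, -1] (x) [1, 2, 1] (x) [0, 3, 9] + [3, 2] (x) [0, 0, 1] (x) [-9, 3, -3], so rank(T) ≤ 2.
These bounds meet, so rank(T) = 2.

2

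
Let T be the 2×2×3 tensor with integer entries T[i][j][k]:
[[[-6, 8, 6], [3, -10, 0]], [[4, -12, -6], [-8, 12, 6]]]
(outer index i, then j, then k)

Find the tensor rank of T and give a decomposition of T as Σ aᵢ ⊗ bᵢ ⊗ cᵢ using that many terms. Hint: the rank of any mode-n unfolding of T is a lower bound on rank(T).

Lower bound: the mode-3 unfolding of T (rows indexed by k, columns by (i,j) = (0,0), (0,1), (1,0), (1,1)) is [[-6, 3, 4, -8], [8, -10, -12, 12], [6, 0, -6, 6]].
There the 3×3 minor on rows k ∈ {0, 1, 2}, columns (i,j) ∈ {(0,0), (0,1), (1,0)} is det [[-6, 3, 4], [8, -10, -12], [6, 0, -6]] = -192 ≠ 0, so this unfolding has rank ≥ 3; CP rank is at least every unfolding rank, so rank(T) ≥ 3. (This is only a lower bound: in general the CP rank may exceed every unfolding rank, so we still need to exhibit 3 rank-1 terms summing to T.)
Upper bound: T is a sum of 3 rank-1 terms, T = [1, -2] ⊗ [2, -1] ⊗ [-1, 2, 2] + [1, -1] ⊗ [1, -2] ⊗ [-2, 4, 0] + [1, 1] ⊗ [1, 1] ⊗ [-2, 0, 2] (one valid choice — decompositions are not unique — normalised so each a, b is primitive with positive first nonzero entry; check it by expanding all entries), so rank(T) ≤ 3.
These bounds meet, so rank(T) = 3.

rank(T) = 3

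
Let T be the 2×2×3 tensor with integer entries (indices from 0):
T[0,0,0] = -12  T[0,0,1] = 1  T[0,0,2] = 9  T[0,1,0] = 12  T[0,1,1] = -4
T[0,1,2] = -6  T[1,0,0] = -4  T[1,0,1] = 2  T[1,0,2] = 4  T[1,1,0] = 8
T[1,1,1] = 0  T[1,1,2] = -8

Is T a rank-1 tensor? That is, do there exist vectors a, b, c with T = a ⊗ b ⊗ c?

The mode-3 unfolding of T (rows indexed by k, columns by (i,j) = (0,0), (0,1), (1,0), (1,1)) is [[-12, 12, -4, 8], [1, -4, 2, 0], [9, -6, 4, -8]].
There the 3×3 minor on rows k ∈ {0, 1, 2}, columns (i,j) ∈ {(0,0), (0,1), (1,0)} is det [[-12, 12, -4], [1, -4, 2], [9, -6, 4]] = 96 ≠ 0, so this unfolding has rank ≥ 3; CP rank is at least every unfolding rank, so rank(T) ≥ 3.
In particular rank(T) ≥ 3 > 1, so T is not rank-1.

No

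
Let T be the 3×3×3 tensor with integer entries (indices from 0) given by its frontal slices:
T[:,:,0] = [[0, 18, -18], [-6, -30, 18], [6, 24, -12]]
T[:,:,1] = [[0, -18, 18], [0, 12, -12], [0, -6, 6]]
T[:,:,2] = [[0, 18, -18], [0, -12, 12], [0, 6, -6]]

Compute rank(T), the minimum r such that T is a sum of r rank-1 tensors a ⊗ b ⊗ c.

Lower bound: the mode-1 unfolding of T (rows indexed by i, columns by (j,k) = (0,0), (0,1), (0,2), (1,0), (1,1), (1,2), (2,0), (2,1), (2,2)) is [[0, 0, 0, 18, -18, 18, -18, 18, -18], [-6, 0, 0, -30, 12, -12, 18, -12, 12], [6, 0, 0, 24, -6, 6, -12, 6, -6]].
There the 2×2 minor on rows i ∈ {0, 1}, columns (j,k) ∈ {(0,0), (1,0)} is det [[0, 18], [-6, -30]] = 108 ≠ 0, so this unfolding has rank ≥ 2; CP rank is at least every unfolding rank, so rank(T) ≥ 2. (Unfolding ranks only ever bound the CP rank from below — rank(T) can be strictly larger than all of them — so the matching upper bound has to come from an explicit 2-term decomposition.)
Upper bound — finding two terms. Write S_k = T[:,:,k] for the frontal slices: S₀ = [[0, 18, -18], [-6, -30, 18], [6, 24, -12]], S₁ = [[0, -18, 18], [0, 12, -12], [0, -6, 6]], S₂ = [[0, 18, -18], [0, -12, 12], [0, 6, -6]].
If T = a₁ ⊗ b₁ ⊗ c₁ + a₂ ⊗ b₂ ⊗ c₂ then each S_k = c₁[k]·a₁b₁ᵀ + c₂[k]·a₂b₂ᵀ. S₀ and S₁ are linearly independent, so a₁b₁ᵀ and a₂b₂ᵀ must span the same plane of matrices: they are the rank-1 matrices of the form x·S₀ + y·S₁.
The 2×2 minor of x·S₀ + y·S₁ on rows {0,1}, columns {0,1} is 108·x² − 108·xy = 108·(x − y)(x), vanishing at (x:y) = (1:1) and (0:1).
M₁ = S₀ + S₁ = [[0, 0, 0], [-6, -18, 6], [6, 18, -6]] = (-6)·[0, 1, -1][1, 3, -1]ᵀ and M₂ = S₁ = [[0, -18, 18], [0, 12, -12], [0, -6, 6]] = (-6)·[3, -2, 1][0, 1, -1]ᵀ, so take a₁ = [0, 1, -1], b₁ = [1, 3, -1], a₂ = [3, -2, 1], b₂ = [0, 1, -1].
Each slice is an integer combination of E₁ = a₁b₁ᵀ and E₂ = a₂b₂ᵀ: S₀ = −6·E₁ + 6·E₂, S₁ = −6·E₂, S₂ = 6·E₂; reading off coefficients, c₁ = [-6, 0, 0] and c₂ = [6, -6, 6].
Hence T = [0, 1, -1] ⊗ [1, 3, -1] ⊗ [-6, 0, 0] + [3, -2, 1] ⊗ [0, 1, -1] ⊗ [6, -6, 6], so rank(T) ≤ 2.
These bounds meet, so rank(T) = 2.

2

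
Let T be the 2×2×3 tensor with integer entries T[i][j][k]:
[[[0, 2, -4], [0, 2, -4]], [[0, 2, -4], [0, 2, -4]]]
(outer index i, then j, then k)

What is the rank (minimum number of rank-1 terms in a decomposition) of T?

1

Lower bound: T ≠ 0 (e.g. T[0,0,1] = 2), so rank(T) ≥ 1.
Upper bound: the mode-1 fibre T[:,0,1] = [2, 2] gives a = [1, 1] (primitive direction); the mode-2 fibre T[0,:,1] = [2, 2] gives b = [1, 1]; then c[k] = T[0,0,k] / (a[0]·b[0]) = [0, 2, -4] / 1 = [0, 2, -4].
Expanding [1, 1] ⊗ [1, 1] ⊗ [0, 2, -4] reproduces all 12 entries of T, so T = [1, 1] ⊗ [1, 1] ⊗ [0, 2, -4] and rank(T) ≤ 1.
These bounds meet, so rank(T) = 1.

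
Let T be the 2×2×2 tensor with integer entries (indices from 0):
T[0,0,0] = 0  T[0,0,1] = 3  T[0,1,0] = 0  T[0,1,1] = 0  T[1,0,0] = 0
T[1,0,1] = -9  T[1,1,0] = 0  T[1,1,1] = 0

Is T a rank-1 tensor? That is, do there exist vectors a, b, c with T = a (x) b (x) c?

Yes

If T = a (x) b (x) c then every fibre of T is a multiple of the corresponding factor, so read the factors off the fibres through the nonzero entry T[0,0,1] = 3.
The mode-1 fibre T[:,0,1] = [3, -9] gives a = [1, -3] (primitive direction); the mode-2 fibre T[0,:,1] = [3, 0] gives b = [1, 0]; then c[k] = T[0,0,k] / (a[0]·b[0]) = [0, 3] / 1 = [0, 3].
Expanding [1, -3] (x) [1, 0] (x) [0, 3] reproduces all 8 entries of T, so T = [1, -3] (x) [1, 0] (x) [0, 3] and rank(T) ≤ 1.
Equivalently every frontal slice T[:,:,k] is c[k] times the rank-1 matrix [1, -3] (x) [1, 0]. So T has rank 1 (it is nonzero).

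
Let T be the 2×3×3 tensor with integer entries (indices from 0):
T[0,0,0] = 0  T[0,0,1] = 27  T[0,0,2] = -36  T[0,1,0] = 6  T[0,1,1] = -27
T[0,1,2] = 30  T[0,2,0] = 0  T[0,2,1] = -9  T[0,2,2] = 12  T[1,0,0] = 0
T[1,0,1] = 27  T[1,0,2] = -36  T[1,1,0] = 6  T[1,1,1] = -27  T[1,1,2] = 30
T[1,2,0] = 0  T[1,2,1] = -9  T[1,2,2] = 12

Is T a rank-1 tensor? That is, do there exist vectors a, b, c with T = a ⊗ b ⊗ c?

The mode-2 unfolding of T (rows indexed by j, columns by (i,k) = (0,0), (0,1), (0,2), (1,0), (1,1), (1,2)) is [[0, 27, -36, 0, 27, -36], [6, -27, 30, 6, -27, 30], [0, -9, 12, 0, -9, 12]].
There the 2×2 minor on rows j ∈ {0, 1}, columns (i,k) ∈ {(0,0), (0,1)} is det [[0, 27], [6, -27]] = -162 ≠ 0, so this unfolding has rank ≥ 2; CP rank is at least every unfolding rank, so rank(T) ≥ 2.
In particular rank(T) ≥ 2 > 1, so T is not rank-1.

No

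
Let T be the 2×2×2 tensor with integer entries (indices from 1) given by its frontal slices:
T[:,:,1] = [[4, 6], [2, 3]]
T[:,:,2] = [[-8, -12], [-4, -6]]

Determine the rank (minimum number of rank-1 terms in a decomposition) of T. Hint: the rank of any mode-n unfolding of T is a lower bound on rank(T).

1

Lower bound: T ≠ 0 (e.g. T[1,1,1] = 4), so rank(T) ≥ 1.
Upper bound: if T = a (x) b (x) c then every fibre of T is a multiple of the corresponding factor, so read the factors off the fibres through the nonzero entry T[1,1,1] = 4.
The mode-1 fibre T[:,1,1] = [4, 2] gives a = [2, 1] (primitive direction); the mode-2 fibre T[1,:,1] = [4, 6] gives b = [2, 3]; then c[k] = T[1,1,k] / (a[1]·b[1]) = [4, -8] / 4 = [1, -2].
Expanding [2, 1] (x) [2, 3] (x) [1, -2] reproduces all 8 entries of T, so T = [2, 1] (x) [2, 3] (x) [1, -2] and rank(T) ≤ 1.
These bounds meet, so rank(T) = 1.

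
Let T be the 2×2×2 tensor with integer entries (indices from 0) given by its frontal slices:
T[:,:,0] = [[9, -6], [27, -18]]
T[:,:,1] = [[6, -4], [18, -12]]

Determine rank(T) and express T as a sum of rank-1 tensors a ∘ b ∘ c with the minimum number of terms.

Lower bound: T ≠ 0 (e.g. T[0,0,0] = 9), so rank(T) ≥ 1.
Upper bound: the mode-1 fibre T[:,0,0] = [9, 27] gives a = [1, 3] (primitive direction); the mode-2 fibre T[0,:,0] = [9, -6] gives b = [3, -2]; then c[k] = T[0,0,k] / (a[0]·b[0]) = [9, 6] / 3 = [3, 2].
Expanding [1, 3] ∘ [3, -2] ∘ [3, 2] reproduces all 8 entries of T, so T = [1, 3] ∘ [3, -2] ∘ [3, 2] and rank(T) ≤ 1.
These bounds meet, so rank(T) = 1.

rank(T) = 1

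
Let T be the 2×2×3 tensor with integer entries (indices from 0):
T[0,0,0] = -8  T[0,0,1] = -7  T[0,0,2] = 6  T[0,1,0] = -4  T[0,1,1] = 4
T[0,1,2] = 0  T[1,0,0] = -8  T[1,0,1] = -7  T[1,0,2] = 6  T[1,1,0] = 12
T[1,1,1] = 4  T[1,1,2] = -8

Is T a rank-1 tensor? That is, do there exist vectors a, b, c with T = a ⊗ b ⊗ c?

No

The mode-3 unfolding of T (rows indexed by k, columns by (i,j) = (0,0), (0,1), (1,0), (1,1)) is [[-8, -4, -8, 12], [-7, 4, -7, 4], [6, 0, 6, -8]].
There the 3×3 minor on rows k ∈ {0, 1, 2}, columns (i,j) ∈ {(0,0), (0,1), (1,1)} is det [[-8, -4, 12], [-7, 4, 4], [6, 0, -8]] = 96 ≠ 0, so this unfolding has rank ≥ 3; CP rank is at least every unfolding rank, so rank(T) ≥ 3.
In particular rank(T) ≥ 3 > 1, so T is not rank-1.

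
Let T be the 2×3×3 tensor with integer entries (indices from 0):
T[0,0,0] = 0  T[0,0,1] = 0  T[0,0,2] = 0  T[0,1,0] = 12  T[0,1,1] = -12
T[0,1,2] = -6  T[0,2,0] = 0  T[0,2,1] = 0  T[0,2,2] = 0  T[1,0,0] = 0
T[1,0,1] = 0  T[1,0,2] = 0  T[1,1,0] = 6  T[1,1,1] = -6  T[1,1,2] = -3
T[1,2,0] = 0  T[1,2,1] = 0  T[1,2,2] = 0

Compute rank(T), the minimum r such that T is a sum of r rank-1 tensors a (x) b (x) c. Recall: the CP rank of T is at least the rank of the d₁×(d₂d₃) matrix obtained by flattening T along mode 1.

Lower bound: T ≠ 0 (e.g. T[0,1,0] = 12), so rank(T) ≥ 1.
Upper bound: if T = a (x) b (x) c then every fibre of T is a multiple of the corresponding factor, so read the factors off the fibres through the nonzero entry T[0,1,0] = 12.
The mode-1 fibre T[:,1,0] = [12, 6] gives a = [2, 1] (primitive direction); the mode-2 fibre T[0,:,0] = [0, 12, 0] gives b = [0, 1, 0]; then c[k] = T[0,1,k] / (a[0]·b[1]) = [12, -12, -6] / 2 = [6, -6, -3].
Expanding [2, 1] (x) [0, 1, 0] (x) [6, -6, -3] reproduces all 18 entries of T, so T = [2, 1] (x) [0, 1, 0] (x) [6, -6, -3] and rank(T) ≤ 1.
These bounds meet, so rank(T) = 1.
Check entry T[1,0,0] = 0: (1)·(0)·(6) = 0.

1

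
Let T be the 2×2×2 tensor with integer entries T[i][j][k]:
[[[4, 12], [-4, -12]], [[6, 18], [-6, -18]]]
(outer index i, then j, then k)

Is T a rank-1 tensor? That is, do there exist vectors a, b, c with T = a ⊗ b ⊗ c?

Yes

The mode-1 fibre T[:,0,0] = [4, 6] gives a = [2, 3] (primitive direction); the mode-2 fibre T[0,:,0] = [4, -4] gives b = [1, -1]; then c[k] = T[0,0,k] / (a[0]·b[0]) = [4, 12] / 2 = [2, 6].
Expanding [2, 3] ⊗ [1, -1] ⊗ [2, 6] reproduces all 8 entries of T, so T = [2, 3] ⊗ [1, -1] ⊗ [2, 6] and rank(T) ≤ 1.
Equivalently every frontal slice T[:,:,k] is c[k] times the rank-1 matrix [2, 3] ⊗ [1, -1]. So T has rank 1 (it is nonzero).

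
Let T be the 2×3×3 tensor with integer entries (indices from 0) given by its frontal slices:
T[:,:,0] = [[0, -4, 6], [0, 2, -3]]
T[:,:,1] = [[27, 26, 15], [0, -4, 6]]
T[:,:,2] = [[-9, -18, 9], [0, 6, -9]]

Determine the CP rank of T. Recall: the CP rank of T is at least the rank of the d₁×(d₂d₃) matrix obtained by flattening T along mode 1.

Lower bound: the mode-2 unfolding of T (rows indexed by j, columns by (i,k) = (0,0), (0,1), (0,2), (1,0), (1,1), (1,2)) is [[0, 27, -9, 0, 0, 0], [-4, 26, -18, 2, -4, 6], [6, 15, 9, -3, 6, -9]].
There the 2×2 minor on rows j ∈ {0, 1}, columns (i,k) ∈ {(0,0), (0,1)} is det [[0, 27], [-4, 26]] = 108 ≠ 0, so this unfolding has rank ≥ 2; CP rank is at least every unfolding rank, so rank(T) ≥ 2. (Flattening ranks never certify an upper bound on CP rank; for that we must actually write T with 2 rank-1 terms.)
Upper bound — finding two terms. Write S_k = T[:,:,k] for the frontal slices: S₀ = [[0, -4, 6], [0, 2, -3]], S₁ = [[27, 26, 15], [0, -4, 6]], S₂ = [[-9, -18, 9], [0, 6, -9]].
If T = a₁ ∘ b₁ ∘ c₁ + a₂ ∘ b₂ ∘ c₂ then each S_k = c₁[k]·a₁b₁ᵀ + c₂[k]·a₂b₂ᵀ. S₀ and S₁ are linearly independent, so a₁b₁ᵀ and a₂b₂ᵀ must span the same plane of matrices: they are the rank-1 matrices of the form x·S₀ + y·S₁.
The 2×2 minor of x·S₀ + y·S₁ on rows {0,1}, columns {0,1} is 54·xy − 108·y² = 54·(x − 2·y)(y), vanishing at (x:y) = (2:1) and (1:0).
M₁ = 2·S₀ + S₁ = [[27, 18, 27], [0, 0, 0]] = 9·[1, 0][3, 2, 3]ᵀ and M₂ = S₀ = [[0, -4, 6], [0, 2, -3]] = −[2, -1][0, 2, -3]ᵀ, so take a₁ = [1, 0], b₁ = [3, 2, 3], a₂ = [2, -1], b₂ = [0, 2, -3].
Each slice is an integer combination of E₁ = a₁b₁ᵀ and E₂ = a₂b₂ᵀ: S₀ = −E₂, S₁ = 9·E₁ + 2·E₂, S₂ = −3·E₁ − 3·E₂; reading off coefficients, c₁ = [0, 9, -3] and c₂ = [-1, 2, -3].
Hence T = [1, 0] ∘ [3, 2, 3] ∘ [0, 9, -3] + [2, -1] ∘ [0, 2, -3] ∘ [-1, 2, -3], so rank(T) ≤ 2.
These bounds meet, so rank(T) = 2.

2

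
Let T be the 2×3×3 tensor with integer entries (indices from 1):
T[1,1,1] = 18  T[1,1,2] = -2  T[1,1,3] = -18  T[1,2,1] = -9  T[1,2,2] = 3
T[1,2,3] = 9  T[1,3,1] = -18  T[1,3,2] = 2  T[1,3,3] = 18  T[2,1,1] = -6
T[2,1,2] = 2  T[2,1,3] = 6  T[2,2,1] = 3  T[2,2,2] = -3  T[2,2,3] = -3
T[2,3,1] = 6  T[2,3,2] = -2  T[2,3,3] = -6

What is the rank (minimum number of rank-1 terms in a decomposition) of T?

2

Lower bound: the mode-2 unfolding of T (rows indexed by j, columns by (i,k) = (1,1), (1,2), (1,3), (2,1), (2,2), (2,3)) is [[18, -2, -18, -6, 2, 6], [-9, 3, 9, 3, -3, -3], [-18, 2, 18, 6, -2, -6]].
There the 2×2 minor on rows j ∈ {1, 2}, columns (i,k) ∈ {(1,1), (1,2)} is det [[18, -2], [-9, 3]] = 36 ≠ 0, so this unfolding has rank ≥ 2; CP rank is at least every unfolding rank, so rank(T) ≥ 2. (This is only a lower bound: in general the CP rank may exceed every unfolding rank, so we still need to exhibit 2 rank-1 terms summing to T.)
Upper bound — finding two terms. Write S_k = T[:,:,k] for the frontal slices: S₁ = [[18, -9, -18], [-6, 3, 6]], S₂ = [[-2, 3, 2], [2, -3, -2]], S₃ = [[-18, 9, 18], [6, -3, -6]].
If T = a₁ ∘ b₁ ∘ c₁ + a₂ ∘ b₂ ∘ c₂ then each S_k = c₁[k]·a₁b₁ᵀ + c₂[k]·a₂b₂ᵀ. S₁ and S₂ are linearly independent, so a₁b₁ᵀ and a₂b₂ᵀ must span the same plane of matrices: they are the rank-1 matrices of the form x·S₁ + y·S₂.
The 2×2 minor of x·S₁ + y·S₂ on rows {1,2}, columns {1,2} is −24·xy = (-24)·(y)(x), vanishing at (x:y) = (1:0) and (0:1).
M₁ = S₁ = [[18, -9, -18], [-6, 3, 6]] = 3·[3, -1][2, -1, -2]ᵀ and M₂ = S₂ = [[-2, 3, 2], [2, -3, -2]] = −[1, -1][2, -3, -2]ᵀ, so take a₁ = [3, -1], b₁ = [2, -1, -2], a₂ = [1, -1], b₂ = [2, -3, -2].
Each slice is an integer combination of E₁ = a₁b₁ᵀ and E₂ = a₂b₂ᵀ: S₁ = 3·E₁, S₂ = −E₂, S₃ = −3·E₁; reading off coefficients, c₁ = [3, 0, -3] and c₂ = [0, -1, 0].
Hence T = [3, -1] ∘ [2, -1, -2] ∘ [3, 0, -3] + [1, -1] ∘ [2, -3, -2] ∘ [0, -1, 0], so rank(T) ≤ 2.
These bounds meet, so rank(T) = 2.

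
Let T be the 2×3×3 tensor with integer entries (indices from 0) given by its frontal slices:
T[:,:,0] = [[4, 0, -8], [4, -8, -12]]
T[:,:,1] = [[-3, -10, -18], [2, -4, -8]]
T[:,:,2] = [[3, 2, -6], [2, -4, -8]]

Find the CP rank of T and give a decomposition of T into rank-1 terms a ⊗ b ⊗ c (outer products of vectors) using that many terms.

rank(T) = 3

Lower bound: the mode-2 unfolding of T (rows indexed by j, columns by (i,k) = (0,0), (0,1), (0,2), (1,0), (1,1), (1,2)) is [[4, -3, 3, 4, 2, 2], [0, -10, 2, -8, -4, -4], [-8, -18, -6, -12, -8, -8]].
There the 3×3 minor on rows j ∈ {0, 1, 2}, columns (i,k) ∈ {(0,0), (0,1), (0,2)} is det [[4, -3, 3], [0, -10, 2], [-8, -18, -6]] = 192 ≠ 0, so this unfolding has rank ≥ 3; CP rank is at least every unfolding rank, so rank(T) ≥ 3. (This is only a lower bound: in general the CP rank may exceed every unfolding rank, so we still need to exhibit 3 rank-1 terms summing to T.)
Upper bound: T is a sum of 3 rank-1 terms, T = (1, 0) ⊗ (1, 2, 2) ⊗ (2, -4, 2) + (1, 2) ⊗ (1, -2, -2) ⊗ (2, 1, 1) + (2, 1) ⊗ (0, 0, 1) ⊗ (-4, -4, -4) (one valid choice — decompositions are not unique — normalised so each a, b is primitive with positive first nonzero entry; check it by expanding all entries), so rank(T) ≤ 3.
These bounds meet, so rank(T) = 3.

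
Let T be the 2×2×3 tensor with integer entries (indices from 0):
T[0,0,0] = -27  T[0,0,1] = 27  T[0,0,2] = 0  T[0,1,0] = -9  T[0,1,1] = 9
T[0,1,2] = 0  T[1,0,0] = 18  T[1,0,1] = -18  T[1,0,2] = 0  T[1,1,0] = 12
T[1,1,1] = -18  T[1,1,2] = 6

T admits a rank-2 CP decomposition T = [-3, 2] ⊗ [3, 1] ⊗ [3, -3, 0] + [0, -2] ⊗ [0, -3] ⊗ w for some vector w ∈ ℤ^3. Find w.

w = [1, -2, 1]

Subtract the known terms from T to get the rank-1 residual R = [0, -2] ⊗ [0, -3] ⊗ w, so R[i,j,k] = a[i]·b[j]·w[k]. Pick indices with nonzero a[1]·b[1] = (-2)·(-3) = 6. Only the fibre through (1,1,·) is needed: R[1,1,:] = T[1,1,:] − Σₗ aₗ[1]bₗ[1]cₗ = [12, -18, 6] − (2)·(1)·[3, -3, 0] = [6, -12, 6]. Then w[k] = R[1,1,k] / 6 for each k, giving w = [6, -12, 6] / 6 = [1, -2, 1].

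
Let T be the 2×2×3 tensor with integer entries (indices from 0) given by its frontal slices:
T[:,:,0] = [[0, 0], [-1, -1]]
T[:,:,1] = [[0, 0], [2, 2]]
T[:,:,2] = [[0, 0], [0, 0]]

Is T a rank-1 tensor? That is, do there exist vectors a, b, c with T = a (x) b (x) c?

Yes

If T = a (x) b (x) c then every fibre of T is a multiple of the corresponding factor, so read the factors off the fibres through the nonzero entry T[1,0,0] = -1.
The mode-1 fibre T[:,0,0] = [0, -1] gives a = [0, 1] (primitive direction); the mode-2 fibre T[1,:,0] = [-1, -1] gives b = [1, 1]; then c[k] = T[1,0,k] / (a[1]·b[0]) = [-1, 2, 0] / 1 = [-1, 2, 0].
Expanding [0, 1] (x) [1, 1] (x) [-1, 2, 0] reproduces all 12 entries of T, so T = [0, 1] (x) [1, 1] (x) [-1, 2, 0] and rank(T) ≤ 1.
Equivalently every frontal slice T[:,:,k] is c[k] times the rank-1 matrix [0, 1] (x) [1, 1]. So T has rank 1 (it is nonzero).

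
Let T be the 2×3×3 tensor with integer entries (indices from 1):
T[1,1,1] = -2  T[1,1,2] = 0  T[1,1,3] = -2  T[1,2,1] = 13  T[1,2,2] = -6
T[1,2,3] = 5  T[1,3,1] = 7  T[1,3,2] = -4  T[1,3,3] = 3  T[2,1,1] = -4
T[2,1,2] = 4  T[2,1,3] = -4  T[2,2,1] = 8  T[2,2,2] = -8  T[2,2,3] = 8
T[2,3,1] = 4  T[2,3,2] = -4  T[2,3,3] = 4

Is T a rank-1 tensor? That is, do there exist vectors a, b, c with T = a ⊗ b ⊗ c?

No

The mode-2 unfolding of T (rows indexed by j, columns by (i,k) = (1,1), (1,2), (1,3), (2,1), (2,2), (2,3)) is [[-2, 0, -2, -4, 4, -4], [13, -6, 5, 8, -8, 8], [7, -4, 3, 4, -4, 4]].
There the 3×3 minor on rows j ∈ {1, 2, 3}, columns (i,k) ∈ {(1,1), (1,2), (1,3)} is det [[-2, 0, -2], [13, -6, 5], [7, -4, 3]] = 16 ≠ 0, so this unfolding has rank ≥ 3; CP rank is at least every unfolding rank, so rank(T) ≥ 3.
In particular rank(T) ≥ 3 > 1, so T is not rank-1.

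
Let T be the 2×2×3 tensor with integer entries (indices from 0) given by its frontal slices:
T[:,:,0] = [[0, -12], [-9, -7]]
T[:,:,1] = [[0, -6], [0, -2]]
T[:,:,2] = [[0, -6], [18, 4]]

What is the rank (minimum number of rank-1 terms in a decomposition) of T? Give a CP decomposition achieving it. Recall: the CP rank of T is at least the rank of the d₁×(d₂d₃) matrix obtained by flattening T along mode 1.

Lower bound: the mode-2 unfolding of T (rows indexed by j, columns by (i,k) = (0,0), (0,1), (0,2), (1,0), (1,1), (1,2)) is [[0, 0, 0, -9, 0, 18], [-12, -6, -6, -7, -2, 4]].
There the 2×2 minor on rows j ∈ {0, 1}, columns (i,k) ∈ {(0,0), (1,0)} is det [[0, -9], [-12, -7]] = -108 ≠ 0, so this unfolding has rank ≥ 2; CP rank is at least every unfolding rank, so rank(T) ≥ 2. (Flattening ranks never certify an upper bound on CP rank; for that we must actually write T with 2 rank-1 terms.)
Upper bound — finding two terms. Write S_k = T[:,:,k] for the frontal slices: S₀ = [[0, -12], [-9, -7]], S₁ = [[0, -6], [0, -2]], S₂ = [[0, -6], [18, 4]].
If T = a₁ ⊗ b₁ ⊗ c₁ + a₂ ⊗ b₂ ⊗ c₂ then each S_k = c₁[k]·a₁b₁ᵀ + c₂[k]·a₂b₂ᵀ. S₀ and S₁ are linearly independent, so a₁b₁ᵀ and a₂b₂ᵀ must span the same plane of matrices: they are the rank-1 matrices of the form x·S₀ + y·S₁.
det(x·S₀ + y·S₁) is −108·x² − 54·xy = (-54)·(2·x + y)(x), vanishing at (x:y) = (1:-2) and (0:1).
M₁ = S₀ − 2·S₁ = [[0, 0], [-9, -3]] = (-3)·[0, 1][3, 1]ᵀ and M₂ = S₁ = [[0, -6], [0, -2]] = (-2)·[3, 1][0, 1]ᵀ, so take a₁ = [0, 1], b₁ = [3, 1], a₂ = [3, 1], b₂ = [0, 1].
Each slice is an integer combination of E₁ = a₁b₁ᵀ and E₂ = a₂b₂ᵀ: S₀ = −3·E₁ − 4·E₂, S₁ = −2·E₂, S₂ = 6·E₁ − 2·E₂; reading off coefficients, c₁ = [-3, 0, 6] and c₂ = [-4, -2, -2].
Hence T = [0, 1] ⊗ [3, 1] ⊗ [-3, 0, 6] + [3, 1] ⊗ [0, 1] ⊗ [-4, -2, -2], so rank(T) ≤ 2.
These bounds meet, so rank(T) = 2.

rank(T) = 2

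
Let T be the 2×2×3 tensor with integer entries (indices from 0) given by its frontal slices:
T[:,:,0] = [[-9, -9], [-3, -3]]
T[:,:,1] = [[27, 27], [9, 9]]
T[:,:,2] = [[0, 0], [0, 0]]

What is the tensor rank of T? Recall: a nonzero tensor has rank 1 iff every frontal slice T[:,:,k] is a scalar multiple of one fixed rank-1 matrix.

Lower bound: T ≠ 0 (e.g. T[0,0,0] = -9), so rank(T) ≥ 1.
Upper bound: the mode-1 fibre T[:,0,0] = [-9, -3] gives a = [3, 1] (primitive direction); the mode-2 fibre T[0,:,0] = [-9, -9] gives b = [1, 1]; then c[k] = T[0,0,k] / (a[0]·b[0]) = [-9, 27, 0] / 3 = [-3, 9, 0].
Expanding [3, 1] ⊗ [1, 1] ⊗ [-3, 9, 0] reproduces all 12 entries of T, so T = [3, 1] ⊗ [1, 1] ⊗ [-3, 9, 0] and rank(T) ≤ 1.
These bounds meet, so rank(T) = 1.

1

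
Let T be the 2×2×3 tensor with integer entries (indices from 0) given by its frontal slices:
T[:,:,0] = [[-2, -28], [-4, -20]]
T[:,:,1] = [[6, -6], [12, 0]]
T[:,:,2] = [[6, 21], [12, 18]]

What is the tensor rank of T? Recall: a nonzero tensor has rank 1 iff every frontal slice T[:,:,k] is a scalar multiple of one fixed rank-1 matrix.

2

Lower bound: the mode-1 unfolding of T (rows indexed by i, columns by (j,k) = (0,0), (0,1), (0,2), (1,0), (1,1), (1,2)) is [[-2, 6, 6, -28, -6, 21], [-4, 12, 12, -20, 0, 18]].
There the 2×2 minor on rows i ∈ {0, 1}, columns (j,k) ∈ {(0,0), (1,0)} is det [[-2, -28], [-4, -20]] = -72 ≠ 0, so this unfolding has rank ≥ 2; CP rank is at least every unfolding rank, so rank(T) ≥ 2. (This is only a lower bound: in general the CP rank may exceed every unfolding rank, so we still need to exhibit 2 rank-1 terms summing to T.)
Upper bound — finding two terms. Write S_k = T[:,:,k] for the frontal slices: S₀ = [[-2, -28], [-4, -20]], S₁ = [[6, -6], [12, 0]], S₂ = [[6, 21], [12, 18]].
If T = a₁ ⊗ b₁ ⊗ c₁ + a₂ ⊗ b₂ ⊗ c₂ then each S_k = c₁[k]·a₁b₁ᵀ + c₂[k]·a₂b₂ᵀ. S₀ and S₁ are linearly independent, so a₁b₁ᵀ and a₂b₂ᵀ must span the same plane of matrices: they are the rank-1 matrices of the form x·S₀ + y·S₁.
det(x·S₀ + y·S₁) is −72·x² + 192·xy + 72·y² = (-24)·(x − 3·y)(3·x + y), vanishing at (x:y) = (3:1) and (1:-3).
M₁ = 3·S₀ + S₁ = [[0, -90], [0, -60]] = (-30)·[3, 2][0, 1]ᵀ and M₂ = S₀ − 3·S₁ = [[-20, -10], [-40, -20]] = (-10)·[1, 2][2, 1]ᵀ, so take a₁ = [3, 2], b₁ = [0, 1], a₂ = [1, 2], b₂ = [2, 1].
Each slice is an integer combination of E₁ = a₁b₁ᵀ and E₂ = a₂b₂ᵀ: S₀ = −9·E₁ − E₂, S₁ = −3·E₁ + 3·E₂, S₂ = 6·E₁ + 3·E₂; reading off coefficients, c₁ = [-9, -3, 6] and c₂ = [-1, 3, 3].
Hence T = [3, 2] ⊗ [0, 1] ⊗ [-9, -3, 6] + [1, 2] ⊗ [2, 1] ⊗ [-1, 3, 3], so rank(T) ≤ 2.
These bounds meet, so rank(T) = 2.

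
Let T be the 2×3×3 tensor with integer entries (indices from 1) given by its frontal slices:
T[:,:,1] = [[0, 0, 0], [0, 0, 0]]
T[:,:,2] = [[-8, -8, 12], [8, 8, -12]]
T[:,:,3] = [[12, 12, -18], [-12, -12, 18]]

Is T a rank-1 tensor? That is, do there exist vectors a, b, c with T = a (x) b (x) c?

Yes

If T = a (x) b (x) c then every fibre of T is a multiple of the corresponding factor, so read the factors off the fibres through the nonzero entry T[1,1,2] = -8.
The mode-1 fibre T[:,1,2] = [-8, 8] gives a = [1, -1] (primitive direction); the mode-2 fibre T[1,:,2] = [-8, -8, 12] gives b = [2, 2, -3]; then c[k] = T[1,1,k] / (a[1]·b[1]) = [0, -8, 12] / 2 = [0, -4, 6].
Expanding [1, -1] (x) [2, 2, -3] (x) [0, -4, 6] reproduces all 18 entries of T, so T = [1, -1] (x) [2, 2, -3] (x) [0, -4, 6] and rank(T) ≤ 1.
Equivalently every frontal slice T[:,:,k] is c[k] times the rank-1 matrix [1, -1] (x) [2, 2, -3]. So T has rank 1 (it is nonzero).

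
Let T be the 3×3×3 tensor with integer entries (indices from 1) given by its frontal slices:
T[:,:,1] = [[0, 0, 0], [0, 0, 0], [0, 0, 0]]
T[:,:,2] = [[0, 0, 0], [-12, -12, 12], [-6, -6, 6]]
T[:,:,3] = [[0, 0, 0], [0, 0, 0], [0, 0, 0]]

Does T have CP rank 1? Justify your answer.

If T = a ⊗ b ⊗ c then every fibre of T is a multiple of the corresponding factor, so read the factors off the fibres through the nonzero entry T[2,1,2] = -12.
The mode-1 fibre T[:,1,2] = [0, -12, -6] gives a = [0, 2, 1] (primitive direction); the mode-2 fibre T[2,:,2] = [-12, -12, 12] gives b = [1, 1, -1]; then c[k] = T[2,1,k] / (a[2]·b[1]) = [0, -12, 0] / 2 = [0, -6, 0].
Expanding [0, 2, 1] ⊗ [1, 1, -1] ⊗ [0, -6, 0] reproduces all 27 entries of T, so T = [0, 2, 1] ⊗ [1, 1, -1] ⊗ [0, -6, 0] and rank(T) ≤ 1.
Equivalently every frontal slice T[:,:,k] is c[k] times the rank-1 matrix [0, 2, 1] ⊗ [1, 1, -1]. So T has rank 1 (it is nonzero).

Yes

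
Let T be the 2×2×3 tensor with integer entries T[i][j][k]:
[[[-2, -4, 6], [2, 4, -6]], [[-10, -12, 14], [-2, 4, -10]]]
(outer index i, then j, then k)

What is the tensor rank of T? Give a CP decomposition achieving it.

Lower bound: the mode-2 unfolding of T (rows indexed by j, columns by (i,k) = (0,0), (0,1), (0,2), (1,0), (1,1), (1,2)) is [[-2, -4, 6, -10, -12, 14], [2, 4, -6, -2, 4, -10]].
There the 2×2 minor on rows j ∈ {0, 1}, columns (i,k) ∈ {(0,0), (1,0)} is det [[-2, -10], [2, -2]] = 24 ≠ 0, so this unfolding has rank ≥ 2; CP rank is at least every unfolding rank, so rank(T) ≥ 2. (Flattening ranks never certify an upper bound on CP rank; for that we must actually write T with 2 rank-1 terms.)
Upper bound — finding two terms. Write S_k = T[:,:,k] for the frontal slices: S₀ = [[-2, 2], [-10, -2]], S₁ = [[-4, 4], [-12, 4]], S₂ = [[6, -6], [14, -10]].
If T = a₁ ⊗ b₁ ⊗ c₁ + a₂ ⊗ b₂ ⊗ c₂ then each S_k = c₁[k]·a₁b₁ᵀ + c₂[k]·a₂b₂ᵀ. S₀ and S₁ are linearly independent, so a₁b₁ᵀ and a₂b₂ᵀ must span the same plane of matrices: they are the rank-1 matrices of the form x·S₀ + y·S₁.
det(x·S₀ + y·S₁) is 24·x² + 64·xy + 32·y² = 8·(x + 2·y)(3·x + 2·y), vanishing at (x:y) = (2:-1) and (2:-3).
M₁ = 2·S₀ − S₁ = [[0, 0], [-8, -8]] = (-8)·[0, 1][1, 1]ᵀ and M₂ = 2·S₀ − 3·S₁ = [[8, -8], [16, -16]] = 8·[1, 2][1, -1]ᵀ, so take a₁ = [0, 1], b₁ = [1, 1], a₂ = [1, 2], b₂ = [1, -1].
Each slice is an integer combination of E₁ = a₁b₁ᵀ and E₂ = a₂b₂ᵀ: S₀ = −6·E₁ − 2·E₂, S₁ = −4·E₁ − 4·E₂, S₂ = 2·E₁ + 6·E₂; reading off coefficients, c₁ = [-6, -4, 2] and c₂ = [-2, -4, 6].
Hence T = [0, 1] ⊗ [1, 1] ⊗ [-6, -4, 2] + [1, 2] ⊗ [1, -1] ⊗ [-2, -4, 6], so rank(T) ≤ 2.
These bounds meet, so rank(T) = 2.

rank(T) = 2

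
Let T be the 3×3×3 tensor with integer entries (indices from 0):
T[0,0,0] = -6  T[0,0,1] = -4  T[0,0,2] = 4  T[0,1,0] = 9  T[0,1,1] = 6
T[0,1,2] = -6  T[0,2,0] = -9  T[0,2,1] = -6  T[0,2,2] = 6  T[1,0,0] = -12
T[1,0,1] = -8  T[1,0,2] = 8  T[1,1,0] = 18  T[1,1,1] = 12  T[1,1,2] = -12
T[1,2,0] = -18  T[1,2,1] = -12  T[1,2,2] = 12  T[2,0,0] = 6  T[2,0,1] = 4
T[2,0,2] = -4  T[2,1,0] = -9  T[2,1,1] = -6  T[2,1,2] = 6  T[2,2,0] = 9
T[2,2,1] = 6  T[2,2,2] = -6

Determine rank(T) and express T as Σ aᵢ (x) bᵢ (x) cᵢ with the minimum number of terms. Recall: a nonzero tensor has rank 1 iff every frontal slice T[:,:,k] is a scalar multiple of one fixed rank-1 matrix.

Lower bound: T ≠ 0 (e.g. T[0,0,0] = -6), so rank(T) ≥ 1.
Upper bound: if T = a (x) b (x) c then every fibre of T is a multiple of the corresponding factor, so read the factors off the fibres through the nonzero entry T[0,0,0] = -6.
The mode-1 fibre T[:,0,0] = [-6, -12, 6] gives a = [1, 2, -1] (primitive direction); the mode-2 fibre T[0,:,0] = [-6, 9, -9] gives b = [2, -3, 3]; then c[k] = T[0,0,k] / (a[0]·b[0]) = [-6, -4, 4] / 2 = [-3, -2, 2].
Expanding [1, 2, -1] (x) [2, -3, 3] (x) [-3, -2, 2] reproduces all 27 entries of T, so T = [1, 2, -1] (x) [2, -3, 3] (x) [-3, -2, 2] and rank(T) ≤ 1.
These bounds meet, so rank(T) = 1.

rank(T) = 1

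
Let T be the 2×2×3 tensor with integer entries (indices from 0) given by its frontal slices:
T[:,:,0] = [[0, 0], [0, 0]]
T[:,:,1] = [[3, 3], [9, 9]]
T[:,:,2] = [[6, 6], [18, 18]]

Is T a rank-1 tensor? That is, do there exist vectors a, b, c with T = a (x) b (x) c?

Yes

If T = a (x) b (x) c then every fibre of T is a multiple of the corresponding factor, so read the factors off the fibres through the nonzero entry T[0,0,1] = 3.
The mode-1 fibre T[:,0,1] = [3, 9] gives a = [1, 3] (primitive direction); the mode-2 fibre T[0,:,1] = [3, 3] gives b = [1, 1]; then c[k] = T[0,0,k] / (a[0]·b[0]) = [0, 3, 6] / 1 = [0, 3, 6].
Expanding [1, 3] (x) [1, 1] (x) [0, 3, 6] reproduces all 12 entries of T, so T = [1, 3] (x) [1, 1] (x) [0, 3, 6] and rank(T) ≤ 1.
Equivalently every frontal slice T[:,:,k] is c[k] times the rank-1 matrix [1, 3] (x) [1, 1]. So T has rank 1 (it is nonzero).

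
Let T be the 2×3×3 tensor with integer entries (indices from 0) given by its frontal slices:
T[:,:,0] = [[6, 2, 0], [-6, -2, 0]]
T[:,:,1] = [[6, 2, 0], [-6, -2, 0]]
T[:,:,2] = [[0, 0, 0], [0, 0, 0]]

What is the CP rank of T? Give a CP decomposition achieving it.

rank(T) = 1

Lower bound: T ≠ 0 (e.g. T[0,0,0] = 6), so rank(T) ≥ 1.
Upper bound: if T = a ⊗ b ⊗ c then every fibre of T is a multiple of the corresponding factor, so read the factors off the fibres through the nonzero entry T[0,0,0] = 6.
The mode-1 fibre T[:,0,0] = [6, -6] gives a = [1, -1] (primitive direction); the mode-2 fibre T[0,:,0] = [6, 2, 0] gives b = [3, 1, 0]; then c[k] = T[0,0,k] / (a[0]·b[0]) = [6, 6, 0] / 3 = [2, 2, 0].
Expanding [1, -1] ⊗ [3, 1, 0] ⊗ [2, 2, 0] reproduces all 18 entries of T, so T = [1, -1] ⊗ [3, 1, 0] ⊗ [2, 2, 0] and rank(T) ≤ 1.
These bounds meet, so rank(T) = 1.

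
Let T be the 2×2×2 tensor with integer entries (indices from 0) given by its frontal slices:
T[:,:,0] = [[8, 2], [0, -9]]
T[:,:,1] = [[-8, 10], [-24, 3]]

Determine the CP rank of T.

Lower bound: in the mode-1 unfolding of T (rows indexed by i, columns by (j,k)) the 2×2 minor on rows i ∈ {0, 1}, columns (j,k) ∈ {(0,0), (0,1)} is det [[8, -8], [0, -24]] = -192 ≠ 0, so that unfolding has rank ≥ 2 and hence rank(T) ≥ 2 (CP rank is at least every unfolding rank, though it can be larger).
Upper bound: with S_k = T[:,:,k], the two rank-1 terms a₁b₁ᵀ, a₂b₂ᵀ are the rank-1 members of the pencil x·S₀ + y·S₁.
det(x·S₀ + y·S₁) is −72·x² + 144·xy + 216·y² = (-72)·(x − 3·y)(x + y), vanishing at (x:y) = (3:1) and (1:-1).
M₁ = 3·S₀ + S₁ = [[16, 16], [-24, -24]] = 8·(2, -3)(1, 1)ᵀ and M₂ = S₀ − S₁ = [[16, -8], [24, -12]] = 4·(2, 3)(2, -1)ᵀ, so take a₁ = (2, -3), b₁ = (1, 1), a₂ = (2, 3), b₂ = (2, -1).
Each slice is an integer combination of E₁ = a₁b₁ᵀ and E₂ = a₂b₂ᵀ: S₀ = 2·E₁ + E₂, S₁ = 2·E₁ − 3·E₂; reading off coefficients, c₁ = (2, 2) and c₂ = (1, -3).
Hence T = (2, -3) ∘ (1, 1) ∘ (2, 2) + (2, 3) ∘ (2, -1) ∘ (1, -3), so rank(T) ≤ 2.
These bounds meet, so rank(T) = 2.

2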